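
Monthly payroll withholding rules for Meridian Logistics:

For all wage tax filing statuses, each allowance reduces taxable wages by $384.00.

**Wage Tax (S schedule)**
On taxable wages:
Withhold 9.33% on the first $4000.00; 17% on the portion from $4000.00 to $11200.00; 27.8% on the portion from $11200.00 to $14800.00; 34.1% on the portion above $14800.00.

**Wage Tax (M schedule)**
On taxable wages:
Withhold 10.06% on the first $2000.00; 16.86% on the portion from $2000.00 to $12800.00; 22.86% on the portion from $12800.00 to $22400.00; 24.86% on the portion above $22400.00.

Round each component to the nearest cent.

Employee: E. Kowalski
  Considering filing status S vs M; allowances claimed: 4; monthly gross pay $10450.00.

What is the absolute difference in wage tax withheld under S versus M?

Wage Tax (S): taxable = $10450.00 − 4×$384.00 = $8914.00
  $373.20 + 17% × ($8914.00 − $4000.00) = $373.20 + 17% × $4914.00 = $1208.58
Wage Tax (M): taxable = $10450.00 − 4×$384.00 = $8914.00
  $201.20 + 16.86% × ($8914.00 − $2000.00) = $201.20 + 16.86% × $6914.00 = $1366.90
Difference: |$1208.58 − $1366.90| = $158.32 (higher under M)

$158.32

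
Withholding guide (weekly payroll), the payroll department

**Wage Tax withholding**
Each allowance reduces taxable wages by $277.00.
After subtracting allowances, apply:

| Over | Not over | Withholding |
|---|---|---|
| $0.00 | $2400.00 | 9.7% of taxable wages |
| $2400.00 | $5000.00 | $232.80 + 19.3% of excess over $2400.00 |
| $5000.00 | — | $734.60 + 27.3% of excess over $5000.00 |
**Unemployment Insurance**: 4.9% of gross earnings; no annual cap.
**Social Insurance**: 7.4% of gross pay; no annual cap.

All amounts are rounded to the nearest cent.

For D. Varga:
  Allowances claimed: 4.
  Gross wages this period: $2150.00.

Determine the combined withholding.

Wage Tax: taxable = $2150.00 − 4×$277.00 = $1042.00
  9.7% × $1042.00 = $101.07
Unemployment Insurance: 4.9% × $2150.00 = $105.35
Social Insurance: 7.4% × $2150.00 = $159.10
Total: $101.07 + $105.35 + $159.10 = $365.52

$365.52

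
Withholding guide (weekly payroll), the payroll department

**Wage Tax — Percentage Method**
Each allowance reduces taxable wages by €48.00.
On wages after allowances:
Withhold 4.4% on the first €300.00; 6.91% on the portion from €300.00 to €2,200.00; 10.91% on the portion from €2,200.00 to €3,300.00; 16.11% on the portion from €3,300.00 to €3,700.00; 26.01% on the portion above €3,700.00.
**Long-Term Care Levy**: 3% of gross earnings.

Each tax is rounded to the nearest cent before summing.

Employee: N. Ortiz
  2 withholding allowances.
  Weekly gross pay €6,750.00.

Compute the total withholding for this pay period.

Wage Tax: taxable = €6,750.00 − 2×€48.00 = €6,654.00
  €328.94 + 26.01% × (€6,654.00 − €3,700.00) = €328.94 + 26.01% × €2,954.00 = €1,097.28
Long-Term Care Levy: 3% × €6,750.00 = €202.50
Total: €1,097.28 + €202.50 = €1,299.78

€1,299.78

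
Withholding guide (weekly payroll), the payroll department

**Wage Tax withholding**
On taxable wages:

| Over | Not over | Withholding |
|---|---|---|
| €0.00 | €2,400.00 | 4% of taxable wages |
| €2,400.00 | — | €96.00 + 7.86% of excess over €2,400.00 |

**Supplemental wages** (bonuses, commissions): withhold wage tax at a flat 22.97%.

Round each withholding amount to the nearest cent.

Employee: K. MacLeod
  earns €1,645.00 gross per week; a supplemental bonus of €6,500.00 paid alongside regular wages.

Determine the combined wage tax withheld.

Wage Tax: taxable = €1,645.00
  4% × €1,645.00 = €65.80
Supplemental (22.97% flat on bonus): 22.97% × €6,500.00 = €1,493.05
Total wage tax: €65.80 + €1,493.05 = €1,558.85

€1,558.85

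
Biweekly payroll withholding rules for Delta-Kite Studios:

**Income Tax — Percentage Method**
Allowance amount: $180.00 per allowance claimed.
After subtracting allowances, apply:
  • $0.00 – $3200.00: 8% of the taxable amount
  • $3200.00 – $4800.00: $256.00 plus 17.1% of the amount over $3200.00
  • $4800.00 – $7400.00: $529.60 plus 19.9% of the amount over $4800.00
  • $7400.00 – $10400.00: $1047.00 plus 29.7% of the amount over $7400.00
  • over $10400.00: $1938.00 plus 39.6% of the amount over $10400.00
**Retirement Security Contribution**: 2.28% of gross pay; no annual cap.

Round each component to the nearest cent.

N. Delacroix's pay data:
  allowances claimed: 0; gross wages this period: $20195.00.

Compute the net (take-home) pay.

$13917.73

Income Tax: taxable = $20195.00
  $1938.00 + 39.6% × ($20195.00 − $10400.00) = $1938.00 + 39.6% × $9795.00 = $5816.82
Retirement Security Contribution: 2.28% × $20195.00 = $460.45
Total withheld: $5816.82 + $460.45 = $6277.27
Net pay: $20195.00 − $6277.27 = $13917.73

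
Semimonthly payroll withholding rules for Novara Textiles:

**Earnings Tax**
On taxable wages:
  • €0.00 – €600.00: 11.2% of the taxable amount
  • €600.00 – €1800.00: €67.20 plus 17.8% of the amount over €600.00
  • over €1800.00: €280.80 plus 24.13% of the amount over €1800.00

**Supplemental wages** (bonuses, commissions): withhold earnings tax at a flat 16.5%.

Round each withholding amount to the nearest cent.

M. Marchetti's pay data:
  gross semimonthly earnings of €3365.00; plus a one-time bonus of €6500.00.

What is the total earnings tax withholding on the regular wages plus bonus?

Earnings Tax: taxable = €3365.00
  €280.80 + 24.13% × (€3365.00 − €1800.00) = €280.80 + 24.13% × €1565.00 = €658.43
Supplemental (16.5% flat on bonus): 16.5% × €6500.00 = €1072.50
Total earnings tax: €658.43 + €1072.50 = €1730.93

€1730.93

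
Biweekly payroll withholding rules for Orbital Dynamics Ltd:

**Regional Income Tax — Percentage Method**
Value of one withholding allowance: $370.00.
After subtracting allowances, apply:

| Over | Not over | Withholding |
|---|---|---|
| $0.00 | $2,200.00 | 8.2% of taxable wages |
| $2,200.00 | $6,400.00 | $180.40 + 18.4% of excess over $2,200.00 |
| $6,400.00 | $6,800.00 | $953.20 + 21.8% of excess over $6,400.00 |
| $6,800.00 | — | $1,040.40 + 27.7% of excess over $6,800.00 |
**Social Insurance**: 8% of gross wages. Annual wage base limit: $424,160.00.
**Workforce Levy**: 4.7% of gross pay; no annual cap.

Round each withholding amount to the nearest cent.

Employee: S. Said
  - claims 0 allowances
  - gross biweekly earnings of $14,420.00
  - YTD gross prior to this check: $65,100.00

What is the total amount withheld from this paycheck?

Regional Income Tax: taxable = $14,420.00
  $1,040.40 + 27.7% × ($14,420.00 − $6,800.00) = $1,040.40 + 27.7% × $7,620.00 = $3,151.14
Social Insurance: 8% × $14,420.00 = $1,153.60
Workforce Levy: 4.7% × $14,420.00 = $677.74
Total: $3,151.14 + $1,153.60 + $677.74 = $4,982.48

$4,982.48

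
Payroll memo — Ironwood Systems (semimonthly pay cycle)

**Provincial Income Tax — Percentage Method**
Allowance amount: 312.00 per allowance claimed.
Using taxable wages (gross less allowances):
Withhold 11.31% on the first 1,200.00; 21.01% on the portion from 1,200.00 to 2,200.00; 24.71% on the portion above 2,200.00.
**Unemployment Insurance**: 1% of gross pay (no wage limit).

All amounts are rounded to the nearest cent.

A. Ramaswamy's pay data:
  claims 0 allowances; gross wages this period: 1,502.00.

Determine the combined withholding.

214.19

Provincial Income Tax: taxable = 1,502.00
  135.72 + 21.01% × (1,502.00 − 1,200.00) = 135.72 + 21.01% × 302.00 = 199.17
Unemployment Insurance: 1% × 1,502.00 = 15.02
Total: 199.17 + 15.02 = 214.19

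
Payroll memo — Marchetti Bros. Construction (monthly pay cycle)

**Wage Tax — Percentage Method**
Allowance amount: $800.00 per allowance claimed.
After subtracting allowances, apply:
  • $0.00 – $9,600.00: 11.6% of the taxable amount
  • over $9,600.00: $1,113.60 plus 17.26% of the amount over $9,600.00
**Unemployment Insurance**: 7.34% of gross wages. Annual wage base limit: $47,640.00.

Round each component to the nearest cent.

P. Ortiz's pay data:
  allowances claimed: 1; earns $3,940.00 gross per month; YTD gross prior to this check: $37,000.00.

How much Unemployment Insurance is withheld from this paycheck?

Unemployment Insurance: 7.34% × $3,940.00 = $289.20

$289.20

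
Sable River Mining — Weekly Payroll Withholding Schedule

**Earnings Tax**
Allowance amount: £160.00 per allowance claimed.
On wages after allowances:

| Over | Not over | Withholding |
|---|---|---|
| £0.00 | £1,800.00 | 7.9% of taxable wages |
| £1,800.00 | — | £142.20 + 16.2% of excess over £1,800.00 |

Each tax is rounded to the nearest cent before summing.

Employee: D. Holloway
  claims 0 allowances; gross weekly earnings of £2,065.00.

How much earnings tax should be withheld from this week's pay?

Earnings Tax: taxable = £2,065.00
  £142.20 + 16.2% × (£2,065.00 − £1,800.00) = £142.20 + 16.2% × £265.00 = £185.13

£185.13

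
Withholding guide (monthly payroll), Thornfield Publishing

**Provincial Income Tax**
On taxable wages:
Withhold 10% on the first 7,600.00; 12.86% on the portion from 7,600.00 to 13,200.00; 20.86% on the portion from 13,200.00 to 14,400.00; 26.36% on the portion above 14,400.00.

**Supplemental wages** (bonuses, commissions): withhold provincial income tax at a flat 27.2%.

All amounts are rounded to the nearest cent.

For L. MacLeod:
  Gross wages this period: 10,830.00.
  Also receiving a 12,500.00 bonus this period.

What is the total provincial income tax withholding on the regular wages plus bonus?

4,575.38

Provincial Income Tax: taxable = 10,830.00
  760.00 + 12.86% × (10,830.00 − 7,600.00) = 760.00 + 12.86% × 3,230.00 = 1,175.38
Supplemental (27.2% flat on bonus): 27.2% × 12,500.00 = 3,400.00
Total provincial income tax: 1,175.38 + 3,400.00 = 4,575.38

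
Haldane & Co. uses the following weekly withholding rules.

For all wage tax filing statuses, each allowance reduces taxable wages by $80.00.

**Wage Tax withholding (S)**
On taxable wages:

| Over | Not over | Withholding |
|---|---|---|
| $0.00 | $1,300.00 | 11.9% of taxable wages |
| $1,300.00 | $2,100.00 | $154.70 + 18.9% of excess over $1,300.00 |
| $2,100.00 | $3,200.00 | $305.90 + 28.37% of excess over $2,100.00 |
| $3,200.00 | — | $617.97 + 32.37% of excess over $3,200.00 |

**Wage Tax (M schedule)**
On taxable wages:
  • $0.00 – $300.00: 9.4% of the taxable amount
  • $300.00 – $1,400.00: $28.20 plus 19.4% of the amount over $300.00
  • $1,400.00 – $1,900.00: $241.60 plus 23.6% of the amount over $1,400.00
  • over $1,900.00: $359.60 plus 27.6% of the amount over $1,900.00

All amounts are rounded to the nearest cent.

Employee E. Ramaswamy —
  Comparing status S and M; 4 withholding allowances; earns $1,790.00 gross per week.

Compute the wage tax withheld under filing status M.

Wage Tax (M): taxable = $1,790.00 − 4×$80.00 = $1,470.00
  $241.60 + 23.6% × ($1,470.00 − $1,400.00) = $241.60 + 23.6% × $70.00 = $258.12

$258.12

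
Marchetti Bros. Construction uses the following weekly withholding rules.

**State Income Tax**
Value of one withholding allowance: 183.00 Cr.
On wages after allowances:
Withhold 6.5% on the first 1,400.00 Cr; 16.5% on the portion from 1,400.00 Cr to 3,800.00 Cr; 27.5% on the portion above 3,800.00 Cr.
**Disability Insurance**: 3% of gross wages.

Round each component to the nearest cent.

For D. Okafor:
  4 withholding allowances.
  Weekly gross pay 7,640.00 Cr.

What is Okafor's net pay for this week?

6,069.10 Cr

State Income Tax: taxable = 7,640.00 Cr − 4×183.00 Cr = 6,908.00 Cr
  487.00 Cr + 27.5% × (6,908.00 Cr − 3,800.00 Cr) = 487.00 Cr + 27.5% × 3,108.00 Cr = 1,341.70 Cr
Disability Insurance: 3% × 7,640.00 Cr = 229.20 Cr
Total withheld: 1,341.70 Cr + 229.20 Cr = 1,570.90 Cr
Net pay: 7,640.00 Cr − 1,570.90 Cr = 6,069.10 Cr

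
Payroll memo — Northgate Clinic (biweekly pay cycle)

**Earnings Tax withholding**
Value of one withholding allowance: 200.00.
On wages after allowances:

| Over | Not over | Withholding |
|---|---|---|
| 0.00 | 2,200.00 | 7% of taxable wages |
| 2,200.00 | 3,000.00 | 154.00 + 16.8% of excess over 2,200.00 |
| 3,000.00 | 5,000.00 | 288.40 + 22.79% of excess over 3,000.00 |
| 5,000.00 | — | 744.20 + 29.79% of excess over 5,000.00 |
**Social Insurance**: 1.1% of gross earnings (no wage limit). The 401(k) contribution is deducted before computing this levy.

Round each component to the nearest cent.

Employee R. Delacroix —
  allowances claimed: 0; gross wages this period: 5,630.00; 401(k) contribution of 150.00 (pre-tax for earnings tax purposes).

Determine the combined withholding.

947.47

Earnings Tax: taxable = 5,630.00 − 150.00 = 5,480.00
  744.20 + 29.79% × (5,480.00 − 5,000.00) = 744.20 + 29.79% × 480.00 = 887.19
Social Insurance: 1.1% × 5,480.00 = 60.28
Total: 887.19 + 60.28 = 947.47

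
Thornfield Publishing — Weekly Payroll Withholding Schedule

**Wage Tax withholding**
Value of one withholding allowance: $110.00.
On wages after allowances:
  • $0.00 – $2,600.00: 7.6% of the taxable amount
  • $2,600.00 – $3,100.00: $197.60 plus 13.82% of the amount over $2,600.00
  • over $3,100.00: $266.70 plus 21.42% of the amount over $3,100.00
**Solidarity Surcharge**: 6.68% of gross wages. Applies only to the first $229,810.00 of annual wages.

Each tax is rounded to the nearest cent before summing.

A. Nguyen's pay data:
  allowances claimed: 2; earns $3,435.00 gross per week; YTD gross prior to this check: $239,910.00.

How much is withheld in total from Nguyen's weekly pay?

$291.33

Wage Tax: taxable = $3,435.00 − 2×$110.00 = $3,215.00
  $266.70 + 21.42% × ($3,215.00 − $3,100.00) = $266.70 + 21.42% × $115.00 = $291.33
Solidarity Surcharge: YTD $239,910.00 ≥ cap $229,810.00 → $0.00
Total: $291.33 + $0.00 = $291.33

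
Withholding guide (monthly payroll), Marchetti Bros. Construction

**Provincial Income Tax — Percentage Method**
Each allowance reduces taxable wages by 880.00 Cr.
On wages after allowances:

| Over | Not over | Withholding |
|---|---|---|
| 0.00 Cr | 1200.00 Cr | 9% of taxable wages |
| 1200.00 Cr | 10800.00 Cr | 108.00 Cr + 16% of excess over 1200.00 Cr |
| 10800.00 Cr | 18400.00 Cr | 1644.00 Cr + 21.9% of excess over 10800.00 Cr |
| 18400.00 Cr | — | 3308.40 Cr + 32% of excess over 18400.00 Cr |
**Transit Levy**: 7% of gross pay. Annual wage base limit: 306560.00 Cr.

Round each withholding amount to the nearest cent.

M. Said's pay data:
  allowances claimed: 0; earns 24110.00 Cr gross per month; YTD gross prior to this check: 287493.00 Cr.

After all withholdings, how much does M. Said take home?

17639.71 Cr

Provincial Income Tax: taxable = 24110.00 Cr
  3308.40 Cr + 32% × (24110.00 Cr − 18400.00 Cr) = 3308.40 Cr + 32% × 5710.00 Cr = 5135.60 Cr
Transit Levy: cap 306560.00 Cr − YTD 287493.00 Cr = 19067.00 Cr subject; 7% × 19067.00 Cr = 1334.69 Cr
Total withheld: 5135.60 Cr + 1334.69 Cr = 6470.29 Cr
Net pay: 24110.00 Cr − 6470.29 Cr = 17639.71 Cr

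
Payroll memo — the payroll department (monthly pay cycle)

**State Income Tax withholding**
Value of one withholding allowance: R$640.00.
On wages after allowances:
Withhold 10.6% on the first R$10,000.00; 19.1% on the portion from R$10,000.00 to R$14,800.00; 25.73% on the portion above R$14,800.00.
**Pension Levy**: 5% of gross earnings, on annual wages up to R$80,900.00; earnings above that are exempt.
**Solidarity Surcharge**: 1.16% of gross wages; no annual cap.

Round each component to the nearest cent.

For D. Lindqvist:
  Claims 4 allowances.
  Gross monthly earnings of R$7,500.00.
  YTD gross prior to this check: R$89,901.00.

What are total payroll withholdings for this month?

State Income Tax: taxable = R$7,500.00 − 4×R$640.00 = R$4,940.00
  10.6% × R$4,940.00 = R$523.64
Pension Levy: YTD R$89,901.00 ≥ cap R$80,900.00 → R$0.00
Solidarity Surcharge: 1.16% × R$7,500.00 = R$87.00
Total: R$523.64 + R$0.00 + R$87.00 = R$610.64

R$610.64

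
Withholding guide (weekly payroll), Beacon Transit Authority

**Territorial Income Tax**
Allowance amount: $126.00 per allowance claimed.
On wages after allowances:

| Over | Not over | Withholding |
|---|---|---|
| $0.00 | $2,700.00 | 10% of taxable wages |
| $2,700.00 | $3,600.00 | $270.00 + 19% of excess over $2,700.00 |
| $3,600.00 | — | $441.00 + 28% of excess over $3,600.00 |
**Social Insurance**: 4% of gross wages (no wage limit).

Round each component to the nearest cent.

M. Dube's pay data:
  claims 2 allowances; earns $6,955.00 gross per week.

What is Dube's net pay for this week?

$5,366.96

Territorial Income Tax: taxable = $6,955.00 − 2×$126.00 = $6,703.00
  $441.00 + 28% × ($6,703.00 − $3,600.00) = $441.00 + 28% × $3,103.00 = $1,309.84
Social Insurance: 4% × $6,955.00 = $278.20
Total withheld: $1,309.84 + $278.20 = $1,588.04
Net pay: $6,955.00 − $1,588.04 = $5,366.96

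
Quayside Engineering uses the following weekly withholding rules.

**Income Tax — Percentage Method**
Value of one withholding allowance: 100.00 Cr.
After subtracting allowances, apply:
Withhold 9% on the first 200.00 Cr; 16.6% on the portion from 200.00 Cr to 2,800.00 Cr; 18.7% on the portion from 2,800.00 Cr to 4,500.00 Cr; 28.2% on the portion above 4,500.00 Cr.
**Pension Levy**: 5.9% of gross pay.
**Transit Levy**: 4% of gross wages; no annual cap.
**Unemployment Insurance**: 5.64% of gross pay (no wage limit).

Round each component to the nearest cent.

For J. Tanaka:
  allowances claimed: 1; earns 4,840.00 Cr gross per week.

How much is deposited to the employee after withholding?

Income Tax: taxable = 4,840.00 Cr − 1×100.00 Cr = 4,740.00 Cr
  767.50 Cr + 28.2% × (4,740.00 Cr − 4,500.00 Cr) = 767.50 Cr + 28.2% × 240.00 Cr = 835.18 Cr
Pension Levy: 5.9% × 4,840.00 Cr = 285.56 Cr
Transit Levy: 4% × 4,840.00 Cr = 193.60 Cr
Unemployment Insurance: 5.64% × 4,840.00 Cr = 272.98 Cr
Total withheld: 835.18 Cr + 285.56 Cr + 193.60 Cr + 272.98 Cr = 1,587.32 Cr
Net pay: 4,840.00 Cr − 1,587.32 Cr = 3,252.68 Cr

3,252.68 Cr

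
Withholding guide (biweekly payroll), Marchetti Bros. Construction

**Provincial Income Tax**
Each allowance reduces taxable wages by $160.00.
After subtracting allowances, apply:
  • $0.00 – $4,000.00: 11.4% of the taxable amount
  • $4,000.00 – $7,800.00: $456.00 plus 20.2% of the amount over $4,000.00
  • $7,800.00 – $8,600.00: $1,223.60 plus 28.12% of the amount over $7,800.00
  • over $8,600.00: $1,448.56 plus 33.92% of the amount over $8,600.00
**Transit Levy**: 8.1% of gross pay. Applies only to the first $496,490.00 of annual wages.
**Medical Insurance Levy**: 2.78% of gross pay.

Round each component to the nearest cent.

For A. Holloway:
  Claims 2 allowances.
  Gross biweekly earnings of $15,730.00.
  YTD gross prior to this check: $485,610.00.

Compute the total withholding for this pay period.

$5,077.08

Provincial Income Tax: taxable = $15,730.00 − 2×$160.00 = $15,410.00
  $1,448.56 + 33.92% × ($15,410.00 − $8,600.00) = $1,448.56 + 33.92% × $6,810.00 = $3,758.51
Transit Levy: cap $496,490.00 − YTD $485,610.00 = $10,880.00 subject; 8.1% × $10,880.00 = $881.28
Medical Insurance Levy: 2.78% × $15,730.00 = $437.29
Total: $3,758.51 + $881.28 + $437.29 = $5,077.08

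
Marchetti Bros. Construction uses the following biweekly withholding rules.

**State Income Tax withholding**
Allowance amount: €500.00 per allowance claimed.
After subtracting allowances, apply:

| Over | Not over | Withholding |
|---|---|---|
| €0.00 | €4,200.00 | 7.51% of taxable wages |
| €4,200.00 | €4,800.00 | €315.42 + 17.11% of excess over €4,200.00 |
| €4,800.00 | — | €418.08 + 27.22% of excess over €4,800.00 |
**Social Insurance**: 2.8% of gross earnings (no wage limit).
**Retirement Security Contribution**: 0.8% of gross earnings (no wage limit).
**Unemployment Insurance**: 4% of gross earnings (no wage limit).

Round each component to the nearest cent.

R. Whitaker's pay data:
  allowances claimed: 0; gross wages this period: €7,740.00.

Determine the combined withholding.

State Income Tax: taxable = €7,740.00
  €418.08 + 27.22% × (€7,740.00 − €4,800.00) = €418.08 + 27.22% × €2,940.00 = €1,218.35
Social Insurance: 2.8% × €7,740.00 = €216.72
Retirement Security Contribution: 0.8% × €7,740.00 = €61.92
Unemployment Insurance: 4% × €7,740.00 = €309.60
Total: €1,218.35 + €216.72 + €61.92 + €309.60 = €1,806.59

€1,806.59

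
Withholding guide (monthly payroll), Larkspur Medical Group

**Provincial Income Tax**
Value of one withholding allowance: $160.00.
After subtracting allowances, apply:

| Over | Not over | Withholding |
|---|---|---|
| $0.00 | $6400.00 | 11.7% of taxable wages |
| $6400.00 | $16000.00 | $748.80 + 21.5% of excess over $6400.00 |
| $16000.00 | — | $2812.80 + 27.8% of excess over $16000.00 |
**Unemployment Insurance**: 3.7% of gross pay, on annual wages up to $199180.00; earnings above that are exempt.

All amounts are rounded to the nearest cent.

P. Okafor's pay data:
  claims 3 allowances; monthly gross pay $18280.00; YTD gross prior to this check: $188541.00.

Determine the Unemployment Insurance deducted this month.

$393.64

Unemployment Insurance: cap $199180.00 − YTD $188541.00 = $10639.00 subject; 3.7% × $10639.00 = $393.64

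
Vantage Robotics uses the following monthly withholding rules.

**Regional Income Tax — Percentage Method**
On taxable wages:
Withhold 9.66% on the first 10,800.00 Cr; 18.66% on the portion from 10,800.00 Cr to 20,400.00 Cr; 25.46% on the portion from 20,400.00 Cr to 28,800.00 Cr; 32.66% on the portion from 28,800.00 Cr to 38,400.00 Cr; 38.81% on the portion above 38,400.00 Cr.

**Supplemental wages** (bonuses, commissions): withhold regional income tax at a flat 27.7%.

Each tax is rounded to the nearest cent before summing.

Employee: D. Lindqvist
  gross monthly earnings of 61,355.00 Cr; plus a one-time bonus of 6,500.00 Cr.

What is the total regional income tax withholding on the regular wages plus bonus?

Regional Income Tax: taxable = 61,355.00 Cr
  8,108.64 Cr + 38.81% × (61,355.00 Cr − 38,400.00 Cr) = 8,108.64 Cr + 38.81% × 22,955.00 Cr = 17,017.48 Cr
Supplemental (27.7% flat on bonus): 27.7% × 6,500.00 Cr = 1,800.50 Cr
Total regional income tax: 17,017.48 Cr + 1,800.50 Cr = 18,817.98 Cr

18,817.98 Cr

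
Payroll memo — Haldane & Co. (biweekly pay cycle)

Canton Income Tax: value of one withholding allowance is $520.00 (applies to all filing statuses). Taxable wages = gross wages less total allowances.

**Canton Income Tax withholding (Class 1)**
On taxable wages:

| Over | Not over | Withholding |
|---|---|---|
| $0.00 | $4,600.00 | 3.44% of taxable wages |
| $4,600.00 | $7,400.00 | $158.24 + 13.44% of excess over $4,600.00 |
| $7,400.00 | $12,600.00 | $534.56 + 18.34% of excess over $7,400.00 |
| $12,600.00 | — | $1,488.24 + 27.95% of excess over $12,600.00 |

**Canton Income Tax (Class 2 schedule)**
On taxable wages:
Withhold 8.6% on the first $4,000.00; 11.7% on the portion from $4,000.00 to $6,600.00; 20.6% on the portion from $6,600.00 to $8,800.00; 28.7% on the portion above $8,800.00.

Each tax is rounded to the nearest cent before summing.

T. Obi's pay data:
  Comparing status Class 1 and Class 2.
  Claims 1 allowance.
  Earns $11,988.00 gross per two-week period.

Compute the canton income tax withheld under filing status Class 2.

Canton Income Tax (Class 2): taxable = $11,988.00 − 1×$520.00 = $11,468.00
  $1,101.40 + 28.7% × ($11,468.00 − $8,800.00) = $1,101.40 + 28.7% × $2,668.00 = $1,867.12

$1,867.12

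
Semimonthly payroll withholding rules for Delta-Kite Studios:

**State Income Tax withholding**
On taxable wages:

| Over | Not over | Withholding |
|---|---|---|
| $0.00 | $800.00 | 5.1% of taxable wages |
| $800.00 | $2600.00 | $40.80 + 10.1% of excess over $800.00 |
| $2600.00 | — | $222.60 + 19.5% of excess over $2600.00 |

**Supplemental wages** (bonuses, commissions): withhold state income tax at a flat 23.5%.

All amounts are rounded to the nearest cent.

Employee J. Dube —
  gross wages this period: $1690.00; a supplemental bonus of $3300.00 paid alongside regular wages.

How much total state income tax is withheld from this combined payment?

$906.19

State Income Tax: taxable = $1690.00
  $40.80 + 10.1% × ($1690.00 − $800.00) = $40.80 + 10.1% × $890.00 = $130.69
Supplemental (23.5% flat on bonus): 23.5% × $3300.00 = $775.50
Total state income tax: $130.69 + $775.50 = $906.19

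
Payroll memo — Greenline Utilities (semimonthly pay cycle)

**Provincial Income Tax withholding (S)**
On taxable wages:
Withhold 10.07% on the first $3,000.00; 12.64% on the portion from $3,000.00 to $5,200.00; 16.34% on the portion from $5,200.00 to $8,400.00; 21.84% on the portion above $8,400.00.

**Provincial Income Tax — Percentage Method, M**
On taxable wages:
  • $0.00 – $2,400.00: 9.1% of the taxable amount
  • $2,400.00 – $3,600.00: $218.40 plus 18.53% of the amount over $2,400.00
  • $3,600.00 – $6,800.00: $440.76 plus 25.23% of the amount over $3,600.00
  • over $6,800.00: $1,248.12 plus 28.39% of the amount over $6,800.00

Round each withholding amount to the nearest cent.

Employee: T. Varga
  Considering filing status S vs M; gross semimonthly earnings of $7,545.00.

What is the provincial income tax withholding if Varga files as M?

Provincial Income Tax (M): taxable = $7,545.00
  $1,248.12 + 28.39% × ($7,545.00 − $6,800.00) = $1,248.12 + 28.39% × $745.00 = $1,459.63

$1,459.63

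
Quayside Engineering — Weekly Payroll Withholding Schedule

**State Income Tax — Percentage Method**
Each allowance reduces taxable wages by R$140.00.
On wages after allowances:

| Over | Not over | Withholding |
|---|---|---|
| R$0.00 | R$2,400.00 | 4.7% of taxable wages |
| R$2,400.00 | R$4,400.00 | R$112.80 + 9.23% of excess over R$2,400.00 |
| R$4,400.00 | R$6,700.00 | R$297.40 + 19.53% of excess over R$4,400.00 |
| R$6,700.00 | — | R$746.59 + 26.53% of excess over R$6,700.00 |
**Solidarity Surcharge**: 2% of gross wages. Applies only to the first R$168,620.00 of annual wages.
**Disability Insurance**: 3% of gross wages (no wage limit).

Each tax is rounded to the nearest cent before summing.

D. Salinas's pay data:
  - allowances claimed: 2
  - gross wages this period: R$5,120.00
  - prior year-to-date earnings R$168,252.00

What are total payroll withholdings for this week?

State Income Tax: taxable = R$5,120.00 − 2×R$140.00 = R$4,840.00
  R$297.40 + 19.53% × (R$4,840.00 − R$4,400.00) = R$297.40 + 19.53% × R$440.00 = R$383.33
Solidarity Surcharge: cap R$168,620.00 − YTD R$168,252.00 = R$368.00 subject; 2% × R$368.00 = R$7.36
Disability Insurance: 3% × R$5,120.00 = R$153.60
Total: R$383.33 + R$7.36 + R$153.60 = R$544.29

R$544.29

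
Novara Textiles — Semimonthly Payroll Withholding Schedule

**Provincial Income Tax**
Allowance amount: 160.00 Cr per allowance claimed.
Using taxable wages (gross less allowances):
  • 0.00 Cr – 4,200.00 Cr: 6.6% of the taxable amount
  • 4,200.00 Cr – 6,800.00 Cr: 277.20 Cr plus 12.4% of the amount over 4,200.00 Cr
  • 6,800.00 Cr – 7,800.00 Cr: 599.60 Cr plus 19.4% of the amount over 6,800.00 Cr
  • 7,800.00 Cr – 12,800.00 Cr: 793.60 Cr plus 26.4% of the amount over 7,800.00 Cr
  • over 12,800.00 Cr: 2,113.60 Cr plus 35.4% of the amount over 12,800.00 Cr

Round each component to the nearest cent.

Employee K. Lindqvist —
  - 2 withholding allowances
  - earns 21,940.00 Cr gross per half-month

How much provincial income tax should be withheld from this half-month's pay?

5,235.88 Cr

Provincial Income Tax: taxable = 21,940.00 Cr − 2×160.00 Cr = 21,620.00 Cr
  2,113.60 Cr + 35.4% × (21,620.00 Cr − 12,800.00 Cr) = 2,113.60 Cr + 35.4% × 8,820.00 Cr = 5,235.88 Cr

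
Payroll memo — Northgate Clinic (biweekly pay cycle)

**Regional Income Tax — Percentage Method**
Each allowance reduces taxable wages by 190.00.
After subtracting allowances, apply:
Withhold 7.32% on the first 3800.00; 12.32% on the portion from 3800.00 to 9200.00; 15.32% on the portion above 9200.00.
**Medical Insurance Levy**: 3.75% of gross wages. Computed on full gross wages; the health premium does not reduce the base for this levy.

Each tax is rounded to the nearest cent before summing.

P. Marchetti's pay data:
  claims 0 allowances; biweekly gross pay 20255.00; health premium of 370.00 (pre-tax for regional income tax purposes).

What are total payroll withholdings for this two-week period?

3339.94

Regional Income Tax: taxable = 20255.00 − 370.00 = 19885.00
  943.44 + 15.32% × (19885.00 − 9200.00) = 943.44 + 15.32% × 10685.00 = 2580.38
Medical Insurance Levy: 3.75% × 20255.00 = 759.56
Total: 2580.38 + 759.56 = 3339.94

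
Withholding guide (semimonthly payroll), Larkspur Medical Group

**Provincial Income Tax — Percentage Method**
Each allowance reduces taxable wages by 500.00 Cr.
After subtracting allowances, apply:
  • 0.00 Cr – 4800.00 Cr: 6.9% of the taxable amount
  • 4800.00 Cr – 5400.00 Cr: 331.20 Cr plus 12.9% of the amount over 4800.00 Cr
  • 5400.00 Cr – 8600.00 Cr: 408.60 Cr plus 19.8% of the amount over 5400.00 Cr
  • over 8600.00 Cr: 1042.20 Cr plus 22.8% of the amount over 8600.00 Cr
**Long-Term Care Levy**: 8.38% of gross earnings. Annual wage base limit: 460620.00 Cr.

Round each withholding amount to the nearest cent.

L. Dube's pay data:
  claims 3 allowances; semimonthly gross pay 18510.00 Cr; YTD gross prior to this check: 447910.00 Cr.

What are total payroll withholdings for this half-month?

4024.78 Cr

Provincial Income Tax: taxable = 18510.00 Cr − 3×500.00 Cr = 17010.00 Cr
  1042.20 Cr + 22.8% × (17010.00 Cr − 8600.00 Cr) = 1042.20 Cr + 22.8% × 8410.00 Cr = 2959.68 Cr
Long-Term Care Levy: cap 460620.00 Cr − YTD 447910.00 Cr = 12710.00 Cr subject; 8.38% × 12710.00 Cr = 1065.10 Cr
Total: 2959.68 Cr + 1065.10 Cr = 4024.78 Cr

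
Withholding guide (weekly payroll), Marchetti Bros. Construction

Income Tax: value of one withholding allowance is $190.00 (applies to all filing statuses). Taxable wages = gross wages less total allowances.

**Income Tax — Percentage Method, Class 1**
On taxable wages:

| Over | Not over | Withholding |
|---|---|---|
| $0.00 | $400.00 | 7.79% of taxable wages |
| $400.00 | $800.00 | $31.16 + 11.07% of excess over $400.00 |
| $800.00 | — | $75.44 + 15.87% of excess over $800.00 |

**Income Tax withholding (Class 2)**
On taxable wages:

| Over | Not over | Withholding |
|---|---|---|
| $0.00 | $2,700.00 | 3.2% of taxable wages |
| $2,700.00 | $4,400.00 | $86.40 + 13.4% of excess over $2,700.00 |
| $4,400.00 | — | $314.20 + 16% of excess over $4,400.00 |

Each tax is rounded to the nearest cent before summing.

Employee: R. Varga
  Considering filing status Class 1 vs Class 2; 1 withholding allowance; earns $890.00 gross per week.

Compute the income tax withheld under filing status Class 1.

Income Tax (Class 1): taxable = $890.00 − 1×$190.00 = $700.00
  $31.16 + 11.07% × ($700.00 − $400.00) = $31.16 + 11.07% × $300.00 = $64.37

$64.37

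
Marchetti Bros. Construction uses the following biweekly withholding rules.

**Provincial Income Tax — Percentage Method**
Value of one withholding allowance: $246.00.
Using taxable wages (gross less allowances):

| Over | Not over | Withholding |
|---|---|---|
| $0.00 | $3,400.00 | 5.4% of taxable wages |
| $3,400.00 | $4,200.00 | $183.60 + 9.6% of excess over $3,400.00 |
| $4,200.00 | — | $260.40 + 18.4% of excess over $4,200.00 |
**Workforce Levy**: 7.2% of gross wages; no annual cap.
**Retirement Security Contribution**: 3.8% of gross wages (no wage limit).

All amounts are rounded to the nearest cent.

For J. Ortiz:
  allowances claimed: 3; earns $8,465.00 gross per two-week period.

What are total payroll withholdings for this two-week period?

$1,840.52

Provincial Income Tax: taxable = $8,465.00 − 3×$246.00 = $7,727.00
  $260.40 + 18.4% × ($7,727.00 − $4,200.00) = $260.40 + 18.4% × $3,527.00 = $909.37
Workforce Levy: 7.2% × $8,465.00 = $609.48
Retirement Security Contribution: 3.8% × $8,465.00 = $321.67
Total: $909.37 + $609.48 + $321.67 = $1,840.52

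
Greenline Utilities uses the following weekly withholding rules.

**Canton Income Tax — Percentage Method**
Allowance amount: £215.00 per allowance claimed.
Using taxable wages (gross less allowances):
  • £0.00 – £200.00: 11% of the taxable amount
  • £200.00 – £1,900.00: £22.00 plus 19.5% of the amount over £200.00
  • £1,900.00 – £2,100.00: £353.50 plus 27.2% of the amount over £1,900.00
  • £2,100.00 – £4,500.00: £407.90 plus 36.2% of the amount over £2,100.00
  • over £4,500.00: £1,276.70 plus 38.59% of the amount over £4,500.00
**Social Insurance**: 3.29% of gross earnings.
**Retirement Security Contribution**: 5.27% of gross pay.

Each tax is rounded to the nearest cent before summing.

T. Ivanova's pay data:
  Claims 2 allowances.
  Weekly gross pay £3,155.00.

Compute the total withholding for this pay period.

Canton Income Tax: taxable = £3,155.00 − 2×£215.00 = £2,725.00
  £407.90 + 36.2% × (£2,725.00 − £2,100.00) = £407.90 + 36.2% × £625.00 = £634.15
Social Insurance: 3.29% × £3,155.00 = £103.80
Retirement Security Contribution: 5.27% × £3,155.00 = £166.27
Total: £634.15 + £103.80 + £166.27 = £904.22

£904.22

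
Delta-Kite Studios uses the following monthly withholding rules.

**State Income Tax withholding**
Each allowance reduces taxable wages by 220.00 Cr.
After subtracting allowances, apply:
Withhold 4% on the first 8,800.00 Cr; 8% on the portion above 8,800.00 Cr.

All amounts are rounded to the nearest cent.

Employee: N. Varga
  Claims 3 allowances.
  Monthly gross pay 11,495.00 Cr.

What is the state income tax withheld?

State Income Tax: taxable = 11,495.00 Cr − 3×220.00 Cr = 10,835.00 Cr
  352.00 Cr + 8% × (10,835.00 Cr − 8,800.00 Cr) = 352.00 Cr + 8% × 2,035.00 Cr = 514.80 Cr

514.80 Cr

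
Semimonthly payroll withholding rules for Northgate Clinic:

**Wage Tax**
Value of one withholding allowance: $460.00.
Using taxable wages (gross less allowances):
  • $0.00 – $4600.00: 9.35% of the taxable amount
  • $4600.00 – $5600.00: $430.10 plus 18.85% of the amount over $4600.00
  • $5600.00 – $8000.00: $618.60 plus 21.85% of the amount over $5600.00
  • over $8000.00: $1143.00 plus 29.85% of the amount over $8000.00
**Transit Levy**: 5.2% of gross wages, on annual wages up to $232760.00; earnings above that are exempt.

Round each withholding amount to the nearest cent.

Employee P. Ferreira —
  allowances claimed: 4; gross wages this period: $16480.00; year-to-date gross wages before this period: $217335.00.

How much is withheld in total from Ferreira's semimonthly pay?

$3927.14

Wage Tax: taxable = $16480.00 − 4×$460.00 = $14640.00
  $1143.00 + 29.85% × ($14640.00 − $8000.00) = $1143.00 + 29.85% × $6640.00 = $3125.04
Transit Levy: cap $232760.00 − YTD $217335.00 = $15425.00 subject; 5.2% × $15425.00 = $802.10
Total: $3125.04 + $802.10 = $3927.14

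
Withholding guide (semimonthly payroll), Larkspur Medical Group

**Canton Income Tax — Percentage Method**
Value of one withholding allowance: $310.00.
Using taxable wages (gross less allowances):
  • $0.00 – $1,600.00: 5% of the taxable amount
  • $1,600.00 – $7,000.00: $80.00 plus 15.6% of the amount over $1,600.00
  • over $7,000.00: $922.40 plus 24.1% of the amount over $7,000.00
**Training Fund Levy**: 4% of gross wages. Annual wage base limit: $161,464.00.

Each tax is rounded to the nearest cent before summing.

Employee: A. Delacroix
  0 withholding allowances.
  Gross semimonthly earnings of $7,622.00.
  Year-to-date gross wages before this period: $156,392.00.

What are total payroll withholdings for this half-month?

$1,275.18

Canton Income Tax: taxable = $7,622.00
  $922.40 + 24.1% × ($7,622.00 − $7,000.00) = $922.40 + 24.1% × $622.00 = $1,072.30
Training Fund Levy: cap $161,464.00 − YTD $156,392.00 = $5,072.00 subject; 4% × $5,072.00 = $202.88
Total: $1,072.30 + $202.88 = $1,275.18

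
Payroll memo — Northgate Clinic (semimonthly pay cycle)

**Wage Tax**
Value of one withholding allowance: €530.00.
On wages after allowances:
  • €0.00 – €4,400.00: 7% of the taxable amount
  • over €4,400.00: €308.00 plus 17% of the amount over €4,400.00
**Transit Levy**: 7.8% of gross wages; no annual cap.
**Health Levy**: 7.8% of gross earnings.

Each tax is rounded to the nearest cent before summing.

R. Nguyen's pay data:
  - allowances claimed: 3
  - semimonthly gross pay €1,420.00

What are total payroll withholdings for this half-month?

€221.52

Wage Tax: taxable = €1,420.00 − 3×€530.00 = €-170.00
  Taxable ≤ 0 → €0.00
Transit Levy: 7.8% × €1,420.00 = €110.76
Health Levy: 7.8% × €1,420.00 = €110.76
Total: €0.00 + €110.76 + €110.76 = €221.52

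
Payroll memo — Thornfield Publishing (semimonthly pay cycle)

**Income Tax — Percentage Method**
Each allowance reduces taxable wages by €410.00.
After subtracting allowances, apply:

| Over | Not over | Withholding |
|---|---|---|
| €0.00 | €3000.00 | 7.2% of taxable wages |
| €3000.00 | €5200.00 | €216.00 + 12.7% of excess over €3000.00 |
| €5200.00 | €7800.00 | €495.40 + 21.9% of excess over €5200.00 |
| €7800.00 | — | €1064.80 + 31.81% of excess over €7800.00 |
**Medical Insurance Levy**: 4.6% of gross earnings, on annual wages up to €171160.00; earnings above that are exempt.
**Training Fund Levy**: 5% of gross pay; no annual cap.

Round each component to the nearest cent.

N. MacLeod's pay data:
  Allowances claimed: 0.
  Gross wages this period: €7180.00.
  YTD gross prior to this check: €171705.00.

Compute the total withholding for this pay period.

€1288.02

Income Tax: taxable = €7180.00
  €495.40 + 21.9% × (€7180.00 − €5200.00) = €495.40 + 21.9% × €1980.00 = €929.02
Medical Insurance Levy: YTD €171705.00 ≥ cap €171160.00 → €0.00
Training Fund Levy: 5% × €7180.00 = €359.00
Total: €929.02 + €0.00 + €359.00 = €1288.02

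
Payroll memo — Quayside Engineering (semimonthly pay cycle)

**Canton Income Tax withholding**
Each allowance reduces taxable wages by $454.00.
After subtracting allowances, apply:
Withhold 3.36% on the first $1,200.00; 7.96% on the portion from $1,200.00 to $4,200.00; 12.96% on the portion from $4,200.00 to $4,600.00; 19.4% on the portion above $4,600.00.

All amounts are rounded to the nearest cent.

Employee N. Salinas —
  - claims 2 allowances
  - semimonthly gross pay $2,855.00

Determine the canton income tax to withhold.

Canton Income Tax: taxable = $2,855.00 − 2×$454.00 = $1,947.00
  $40.32 + 7.96% × ($1,947.00 − $1,200.00) = $40.32 + 7.96% × $747.00 = $99.78

$99.78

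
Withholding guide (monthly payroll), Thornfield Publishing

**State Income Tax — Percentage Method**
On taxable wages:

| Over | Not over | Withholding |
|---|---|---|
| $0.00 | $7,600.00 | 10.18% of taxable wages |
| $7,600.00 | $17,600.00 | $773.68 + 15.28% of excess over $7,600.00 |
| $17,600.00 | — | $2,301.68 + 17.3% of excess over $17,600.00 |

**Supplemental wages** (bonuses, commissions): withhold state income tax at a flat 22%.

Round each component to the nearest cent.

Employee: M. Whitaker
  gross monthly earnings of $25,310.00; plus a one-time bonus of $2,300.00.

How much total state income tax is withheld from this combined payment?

State Income Tax: taxable = $25,310.00
  $2,301.68 + 17.3% × ($25,310.00 − $17,600.00) = $2,301.68 + 17.3% × $7,710.00 = $3,635.51
Supplemental (22% flat on bonus): 22% × $2,300.00 = $506.00
Total state income tax: $3,635.51 + $506.00 = $4,141.51

$4,141.51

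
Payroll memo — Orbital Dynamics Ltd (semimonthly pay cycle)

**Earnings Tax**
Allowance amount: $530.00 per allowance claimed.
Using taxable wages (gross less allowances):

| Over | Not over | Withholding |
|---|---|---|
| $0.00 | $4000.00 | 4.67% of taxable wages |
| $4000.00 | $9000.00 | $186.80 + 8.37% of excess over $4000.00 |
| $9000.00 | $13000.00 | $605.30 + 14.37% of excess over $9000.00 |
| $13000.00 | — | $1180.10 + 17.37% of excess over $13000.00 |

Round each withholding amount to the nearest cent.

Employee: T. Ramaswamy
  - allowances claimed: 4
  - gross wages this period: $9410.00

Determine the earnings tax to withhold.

Earnings Tax: taxable = $9410.00 − 4×$530.00 = $7290.00
  $186.80 + 8.37% × ($7290.00 − $4000.00) = $186.80 + 8.37% × $3290.00 = $462.17

$462.17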